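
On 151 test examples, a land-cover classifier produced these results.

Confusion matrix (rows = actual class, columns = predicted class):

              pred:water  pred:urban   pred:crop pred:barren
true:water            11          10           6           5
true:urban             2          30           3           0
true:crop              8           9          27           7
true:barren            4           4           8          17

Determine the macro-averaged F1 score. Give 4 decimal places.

0.5461

Per-class F1 score (2·TP/(2·TP+FP+FN)):
  water: TP=11, FP=2+8+4=14, FN=10+6+5=21 → 22/57 = 0.38596
  urban: TP=30, FP=10+9+4=23, FN=2+3+0=5 → 60/88 = 0.68182
  crop: TP=27, FP=6+3+8=17, FN=8+9+7=24 → 54/95 = 0.56842
  barren: TP=17, FP=5+0+7=12, FN=4+4+8=16 → 34/62 = 0.54839
Macro-F1 score = mean = (0.38596 + 0.68182 + 0.56842 + 0.54839) / 4 = 0.5461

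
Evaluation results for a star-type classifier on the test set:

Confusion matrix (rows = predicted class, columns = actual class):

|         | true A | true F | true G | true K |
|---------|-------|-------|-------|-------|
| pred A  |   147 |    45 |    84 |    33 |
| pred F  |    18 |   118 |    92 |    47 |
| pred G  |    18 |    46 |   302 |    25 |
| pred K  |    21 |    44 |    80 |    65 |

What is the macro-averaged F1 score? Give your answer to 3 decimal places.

0.500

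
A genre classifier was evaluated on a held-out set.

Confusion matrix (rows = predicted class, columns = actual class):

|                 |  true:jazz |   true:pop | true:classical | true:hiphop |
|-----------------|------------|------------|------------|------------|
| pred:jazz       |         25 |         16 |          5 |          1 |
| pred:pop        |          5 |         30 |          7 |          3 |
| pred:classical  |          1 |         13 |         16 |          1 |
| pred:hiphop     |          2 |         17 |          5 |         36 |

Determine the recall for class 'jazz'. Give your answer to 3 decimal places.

One-vs-rest for 'jazz': TP = diagonal; FP = other classes predicted 'jazz'; FN = 'jazz' predicted as other.
recall = TP/(TP+FN).
jazz: TP=25, FN=5+1+2=8 → 25/33 = 0.7576

0.758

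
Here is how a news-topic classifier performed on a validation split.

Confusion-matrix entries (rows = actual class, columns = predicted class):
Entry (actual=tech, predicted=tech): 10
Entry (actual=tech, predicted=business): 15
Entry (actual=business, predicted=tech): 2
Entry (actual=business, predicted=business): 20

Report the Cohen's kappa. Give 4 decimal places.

Observed agreement pₒ = trace/N = 30/47 = 0.63830
Expected agreement pₑ = Σ (rowᵢ·colᵢ)/N² = (25·12 + 22·35)/47² = 0.48438
κ = (pₒ − pₑ)/(1 − pₑ) = (0.63830 − 0.48438)/(1 − 0.48438) = 0.2985

0.2985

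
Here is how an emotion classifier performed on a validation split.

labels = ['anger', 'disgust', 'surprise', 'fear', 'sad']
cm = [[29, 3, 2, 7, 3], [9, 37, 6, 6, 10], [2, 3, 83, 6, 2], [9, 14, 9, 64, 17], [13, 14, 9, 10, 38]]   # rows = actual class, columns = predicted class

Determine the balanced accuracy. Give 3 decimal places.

0.617

Balanced accuracy = mean of per-class recall.
  anger: recall = 29/44 = 0.6591
  disgust: recall = 37/68 = 0.5441
  surprise: recall = 83/96 = 0.8646
  fear: recall = 64/113 = 0.5664
  sad: recall = 38/84 = 0.4524
Mean = (0.6591 + 0.5441 + 0.8646 + 0.5664 + 0.4524) / 5 = 0.617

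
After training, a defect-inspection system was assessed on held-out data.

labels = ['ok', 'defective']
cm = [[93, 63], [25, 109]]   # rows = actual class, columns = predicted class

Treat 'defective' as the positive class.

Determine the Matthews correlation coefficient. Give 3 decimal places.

0.416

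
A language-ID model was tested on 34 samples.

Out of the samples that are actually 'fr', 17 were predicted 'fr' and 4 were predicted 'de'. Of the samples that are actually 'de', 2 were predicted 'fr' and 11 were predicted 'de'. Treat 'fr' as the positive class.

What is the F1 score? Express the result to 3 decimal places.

0.850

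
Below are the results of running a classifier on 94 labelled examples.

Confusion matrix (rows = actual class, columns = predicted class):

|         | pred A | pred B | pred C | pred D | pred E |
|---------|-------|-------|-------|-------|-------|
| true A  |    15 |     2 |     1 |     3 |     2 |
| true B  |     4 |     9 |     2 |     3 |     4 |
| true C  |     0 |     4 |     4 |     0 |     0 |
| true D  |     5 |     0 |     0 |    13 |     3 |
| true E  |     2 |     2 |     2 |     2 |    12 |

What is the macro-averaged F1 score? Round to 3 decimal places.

0.550

Per-class F1 score (2·TP/(2·TP+FP+FN)):
  A: TP=15, FP=4+0+5+2=11, FN=2+1+3+2=8 → 30/49 = 0.6122
  B: TP=9, FP=2+4+0+2=8, FN=4+2+3+4=13 → 18/39 = 0.4615
  C: TP=4, FP=1+2+0+2=5, FN=0+4+0+0=4 → 8/17 = 0.4706
  D: TP=13, FP=3+3+0+2=8, FN=5+0+0+3=8 → 26/42 = 0.6190
  E: TP=12, FP=2+4+0+3=9, FN=2+2+2+2=8 → 24/41 = 0.5854
Macro-F1 score = mean = (0.6122 + 0.4615 + 0.4706 + 0.6190 + 0.5854) / 5 = 0.550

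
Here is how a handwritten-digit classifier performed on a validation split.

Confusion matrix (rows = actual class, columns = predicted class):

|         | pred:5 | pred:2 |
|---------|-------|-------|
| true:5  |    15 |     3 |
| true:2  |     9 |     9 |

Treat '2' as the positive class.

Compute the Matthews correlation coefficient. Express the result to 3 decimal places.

0.354

MCC = (TP·TN − FP·FN) / √((TP+FP)(TP+FN)(TN+FP)(TN+FN))
Numerator = 9·15 − 3·9 = 108
Denominator = √(12·18·18·24) = √93312 = 305.4701
MCC = 108 / 305.4701 = 0.354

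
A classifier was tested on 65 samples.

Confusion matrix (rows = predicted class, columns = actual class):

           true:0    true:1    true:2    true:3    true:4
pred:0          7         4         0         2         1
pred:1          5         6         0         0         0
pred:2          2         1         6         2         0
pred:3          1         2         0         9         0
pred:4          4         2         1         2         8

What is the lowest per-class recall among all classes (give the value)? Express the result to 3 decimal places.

0.368

Per-class recall (TP/(TP+FN)):
  0: TP=7, FN=5+2+1+4=12 → 7/19 = 0.3684
  1: TP=6, FN=4+1+2+2=9 → 6/15 = 0.4000
  2: TP=6, FN=0+0+0+1=1 → 6/7 = 0.8571
  3: TP=9, FN=2+0+2+2=6 → 9/15 = 0.6000
  4: TP=8, FN=1+0+0+0=1 → 8/9 = 0.8889
Lowest is class '0' with recall = 0.368.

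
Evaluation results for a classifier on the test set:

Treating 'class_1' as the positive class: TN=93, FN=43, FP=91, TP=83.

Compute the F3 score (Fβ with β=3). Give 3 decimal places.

0.635

Fβ = (1+β²)·TP / ((1+β²)·TP + β²·FN + FP), with β²=9
= 10·83 / (10·83 + 9·43 + 91) = 0.635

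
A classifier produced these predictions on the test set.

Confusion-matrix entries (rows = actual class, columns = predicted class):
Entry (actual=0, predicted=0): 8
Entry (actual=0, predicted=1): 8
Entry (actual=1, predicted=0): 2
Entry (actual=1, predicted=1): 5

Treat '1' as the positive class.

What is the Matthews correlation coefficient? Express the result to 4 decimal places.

MCC = (TP·TN − FP·FN) / √((TP+FP)(TP+FN)(TN+FP)(TN+FN))
Numerator = 5·8 − 8·2 = 24
Denominator = √(13·7·16·10) = √14560 = 120.6648
MCC = 24 / 120.6648 = 0.1989

0.1989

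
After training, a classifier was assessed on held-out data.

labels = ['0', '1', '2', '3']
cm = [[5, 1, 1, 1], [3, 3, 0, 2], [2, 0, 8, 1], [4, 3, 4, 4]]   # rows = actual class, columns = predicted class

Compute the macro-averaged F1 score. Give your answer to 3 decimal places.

Per-class F1 score (2·TP/(2·TP+FP+FN)):
  0: TP=5, FP=3+2+4=9, FN=1+1+1=3 → 10/22 = 0.4545
  1: TP=3, FP=1+0+3=4, FN=3+0+2=5 → 6/15 = 0.4000
  2: TP=8, FP=1+0+4=5, FN=2+0+1=3 → 16/24 = 0.6667
  3: TP=4, FP=1+2+1=4, FN=4+3+4=11 → 8/23 = 0.3478
Macro-F1 score = mean = (0.4545 + 0.4000 + 0.6667 + 0.3478) / 4 = 0.467

0.467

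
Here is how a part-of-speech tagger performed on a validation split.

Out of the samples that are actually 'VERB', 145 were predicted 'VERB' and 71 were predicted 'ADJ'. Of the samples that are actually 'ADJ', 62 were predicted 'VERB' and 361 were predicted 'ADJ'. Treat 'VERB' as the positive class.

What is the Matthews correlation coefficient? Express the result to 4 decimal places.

0.5304

MCC = (TP·TN − FP·FN) / √((TP+FP)(TP+FN)(TN+FP)(TN+FN))
Numerator = 145·361 − 62·71 = 47943
Denominator = √(207·216·423·432) = √8170492032 = 90390.7740
MCC = 47943 / 90390.7740 = 0.5304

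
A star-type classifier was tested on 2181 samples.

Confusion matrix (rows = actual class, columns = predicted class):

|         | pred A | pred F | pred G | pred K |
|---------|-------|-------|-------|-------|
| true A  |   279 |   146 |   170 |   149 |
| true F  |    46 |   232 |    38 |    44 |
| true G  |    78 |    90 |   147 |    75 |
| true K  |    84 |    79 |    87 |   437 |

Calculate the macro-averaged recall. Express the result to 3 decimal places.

Per-class recall (TP/(TP+FN)):
  A: TP=279, FN=146+170+149=465 → 279/744 = 0.3750
  F: TP=232, FN=46+38+44=128 → 232/360 = 0.6444
  G: TP=147, FN=78+90+75=243 → 147/390 = 0.3769
  K: TP=437, FN=84+79+87=250 → 437/687 = 0.6361
Macro-recall = mean = (0.3750 + 0.6444 + 0.3769 + 0.6361) / 4 = 0.508

0.508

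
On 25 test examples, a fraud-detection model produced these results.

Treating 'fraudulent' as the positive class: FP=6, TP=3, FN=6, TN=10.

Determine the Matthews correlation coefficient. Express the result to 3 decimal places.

MCC = (TP·TN − FP·FN) / √((TP+FP)(TP+FN)(TN+FP)(TN+FN))
Numerator = 3·10 − 6·6 = -6
Denominator = √(9·9·16·16) = √20736 = 144.0000
MCC = -6 / 144.0000 = -0.042

-0.042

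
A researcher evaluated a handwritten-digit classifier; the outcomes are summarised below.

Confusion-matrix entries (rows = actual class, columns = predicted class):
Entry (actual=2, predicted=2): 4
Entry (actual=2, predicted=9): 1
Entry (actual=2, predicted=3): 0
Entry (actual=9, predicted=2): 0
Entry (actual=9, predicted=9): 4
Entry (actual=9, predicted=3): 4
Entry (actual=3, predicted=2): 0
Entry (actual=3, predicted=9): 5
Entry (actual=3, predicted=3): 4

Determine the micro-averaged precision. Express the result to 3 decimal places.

0.545

Micro-averaging pools counts across classes: ΣTP=12, ΣFP=10, ΣFN=10.
Micro-precision = TP/(TP+FP) on pooled counts = 0.545 (equals overall accuracy in single-label multiclass).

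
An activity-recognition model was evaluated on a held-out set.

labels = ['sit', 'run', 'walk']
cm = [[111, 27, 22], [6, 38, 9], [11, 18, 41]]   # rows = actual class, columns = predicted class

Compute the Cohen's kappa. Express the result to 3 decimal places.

0.475

Observed agreement pₒ = trace/N = 190/283 = 0.6714
Expected agreement pₑ = Σ (rowᵢ·colᵢ)/N² = (160·128 + 53·83 + 70·72)/283² = 0.3736
κ = (pₒ − pₑ)/(1 − pₑ) = (0.6714 − 0.3736)/(1 − 0.3736) = 0.475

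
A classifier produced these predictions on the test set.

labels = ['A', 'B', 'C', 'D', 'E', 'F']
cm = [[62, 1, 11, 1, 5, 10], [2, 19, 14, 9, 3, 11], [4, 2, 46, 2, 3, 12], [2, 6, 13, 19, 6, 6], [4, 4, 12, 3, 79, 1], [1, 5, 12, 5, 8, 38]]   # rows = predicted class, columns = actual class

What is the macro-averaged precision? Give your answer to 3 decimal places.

Per-class precision (TP/(TP+FP)):
  A: TP=62, FP=1+11+1+5+10=28 → 62/90 = 0.6889
  B: TP=19, FP=2+14+9+3+11=39 → 19/58 = 0.3276
  C: TP=46, FP=4+2+2+3+12=23 → 46/69 = 0.6667
  D: TP=19, FP=2+6+13+6+6=33 → 19/52 = 0.3654
  E: TP=79, FP=4+4+12+3+1=24 → 79/103 = 0.7670
  F: TP=38, FP=1+5+12+5+8=31 → 38/69 = 0.5507
Macro-precision = mean = (0.6889 + 0.3276 + 0.6667 + 0.3654 + 0.7670 + 0.5507) / 6 = 0.561

0.561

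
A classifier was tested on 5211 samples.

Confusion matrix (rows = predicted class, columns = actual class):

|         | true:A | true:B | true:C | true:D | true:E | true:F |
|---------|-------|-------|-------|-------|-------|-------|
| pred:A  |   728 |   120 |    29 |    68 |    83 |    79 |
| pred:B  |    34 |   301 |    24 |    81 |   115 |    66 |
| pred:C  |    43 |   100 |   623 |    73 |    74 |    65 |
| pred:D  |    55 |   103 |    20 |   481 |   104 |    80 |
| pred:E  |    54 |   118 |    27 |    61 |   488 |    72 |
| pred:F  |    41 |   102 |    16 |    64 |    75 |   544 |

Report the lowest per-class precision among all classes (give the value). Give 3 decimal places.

0.485

Per-class precision (TP/(TP+FP)):
  A: TP=728, FP=120+29+68+83+79=379 → 728/1107 = 0.6576
  B: TP=301, FP=34+24+81+115+66=320 → 301/621 = 0.4847
  C: TP=623, FP=43+100+73+74+65=355 → 623/978 = 0.6370
  D: TP=481, FP=55+103+20+104+80=362 → 481/843 = 0.5706
  E: TP=488, FP=54+118+27+61+72=332 → 488/820 = 0.5951
  F: TP=544, FP=41+102+16+64+75=298 → 544/842 = 0.6461
Lowest is class 'B' with precision = 0.485.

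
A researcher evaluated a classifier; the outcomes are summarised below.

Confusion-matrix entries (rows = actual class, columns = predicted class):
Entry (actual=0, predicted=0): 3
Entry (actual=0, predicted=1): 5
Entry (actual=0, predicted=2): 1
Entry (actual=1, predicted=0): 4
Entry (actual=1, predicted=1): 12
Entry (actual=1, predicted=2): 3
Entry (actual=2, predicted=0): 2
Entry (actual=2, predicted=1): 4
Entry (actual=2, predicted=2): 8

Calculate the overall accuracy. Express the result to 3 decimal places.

Accuracy = trace / total = (3+12+8=23) / 42 = 23/42 = 0.548

0.548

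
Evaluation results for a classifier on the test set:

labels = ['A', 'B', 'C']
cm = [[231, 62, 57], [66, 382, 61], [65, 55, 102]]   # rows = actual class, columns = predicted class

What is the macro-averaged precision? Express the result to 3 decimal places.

Per-class precision (TP/(TP+FP)):
  A: TP=231, FP=66+65=131 → 231/362 = 0.6381
  B: TP=382, FP=62+55=117 → 382/499 = 0.7655
  C: TP=102, FP=57+61=118 → 102/220 = 0.4636
Macro-precision = mean = (0.6381 + 0.7655 + 0.4636) / 3 = 0.622

0.622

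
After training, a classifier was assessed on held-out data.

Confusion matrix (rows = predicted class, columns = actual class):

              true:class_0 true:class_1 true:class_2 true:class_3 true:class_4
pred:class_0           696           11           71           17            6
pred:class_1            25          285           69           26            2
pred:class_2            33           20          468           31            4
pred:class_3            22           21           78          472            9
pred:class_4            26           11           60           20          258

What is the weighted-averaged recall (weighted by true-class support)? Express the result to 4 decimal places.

Per-class recall (TP/(TP+FN)):
  class_0: TP=696, FN=25+33+22+26=106 → 696/802 = 0.86783
  class_1: TP=285, FN=11+20+21+11=63 → 285/348 = 0.81897
  class_2: TP=468, FN=71+69+78+60=278 → 468/746 = 0.62735
  class_3: TP=472, FN=17+26+31+20=94 → 472/566 = 0.83392
  class_4: TP=258, FN=6+2+4+9=21 → 258/279 = 0.92473
Weighted-recall = Σ (supportᵢ/N)·recallᵢ with N=2741: (802/2741)·0.86783 + (348/2741)·0.81897 + (746/2741)·0.62735 + (566/2741)·0.83392 + (279/2741)·0.92473 = 0.7950

0.7950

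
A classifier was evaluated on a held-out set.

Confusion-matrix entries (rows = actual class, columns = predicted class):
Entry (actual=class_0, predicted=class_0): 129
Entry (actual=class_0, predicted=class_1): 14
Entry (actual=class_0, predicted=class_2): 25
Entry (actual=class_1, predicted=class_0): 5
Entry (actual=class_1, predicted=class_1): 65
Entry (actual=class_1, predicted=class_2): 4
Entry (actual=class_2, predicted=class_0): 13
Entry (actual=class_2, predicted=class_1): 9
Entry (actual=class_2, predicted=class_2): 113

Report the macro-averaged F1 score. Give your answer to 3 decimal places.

0.812

Per-class F1 score (2·TP/(2·TP+FP+FN)):
  class_0: TP=129, FP=5+13=18, FN=14+25=39 → 258/315 = 0.8190
  class_1: TP=65, FP=14+9=23, FN=5+4=9 → 130/162 = 0.8025
  class_2: TP=113, FP=25+4=29, FN=13+9=22 → 226/277 = 0.8159
Macro-F1 score = mean = (0.8190 + 0.8025 + 0.8159) / 3 = 0.812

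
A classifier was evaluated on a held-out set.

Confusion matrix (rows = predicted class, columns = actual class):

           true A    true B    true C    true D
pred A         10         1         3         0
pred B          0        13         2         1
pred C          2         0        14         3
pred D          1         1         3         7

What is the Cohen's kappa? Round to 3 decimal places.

0.623

Observed agreement pₒ = trace/N = 44/61 = 0.7213
Expected agreement pₑ = Σ (rowᵢ·colᵢ)/N² = (13·14 + 15·16 + 22·19 + 11·12)/61² = 0.2612
κ = (pₒ − pₑ)/(1 − pₑ) = (0.7213 − 0.2612)/(1 − 0.2612) = 0.623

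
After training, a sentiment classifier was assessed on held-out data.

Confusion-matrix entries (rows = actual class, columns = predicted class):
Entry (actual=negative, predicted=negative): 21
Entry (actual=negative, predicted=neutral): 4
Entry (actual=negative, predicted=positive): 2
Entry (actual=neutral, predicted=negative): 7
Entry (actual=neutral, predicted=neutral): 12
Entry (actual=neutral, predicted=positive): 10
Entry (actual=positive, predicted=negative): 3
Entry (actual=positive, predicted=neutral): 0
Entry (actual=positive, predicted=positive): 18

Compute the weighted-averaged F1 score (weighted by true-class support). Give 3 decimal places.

0.647

Per-class F1 score (2·TP/(2·TP+FP+FN)):
  negative: TP=21, FP=7+3=10, FN=4+2=6 → 42/58 = 0.7241
  neutral: TP=12, FP=4+0=4, FN=7+10=17 → 24/45 = 0.5333
  positive: TP=18, FP=2+10=12, FN=3+0=3 → 36/51 = 0.7059
Weighted-F1 score = Σ (supportᵢ/N)·F1 scoreᵢ with N=77: (27/77)·0.7241 + (29/77)·0.5333 + (21/77)·0.7059 = 0.647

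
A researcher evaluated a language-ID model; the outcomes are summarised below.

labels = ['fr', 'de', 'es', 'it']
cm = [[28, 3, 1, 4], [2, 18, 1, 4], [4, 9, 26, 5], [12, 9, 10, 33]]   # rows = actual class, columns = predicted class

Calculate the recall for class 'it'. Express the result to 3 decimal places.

0.516

One-vs-rest for 'it': TP = diagonal; FP = other classes predicted 'it'; FN = 'it' predicted as other.
recall = TP/(TP+FN).
it: TP=33, FN=12+9+10=31 → 33/64 = 0.5156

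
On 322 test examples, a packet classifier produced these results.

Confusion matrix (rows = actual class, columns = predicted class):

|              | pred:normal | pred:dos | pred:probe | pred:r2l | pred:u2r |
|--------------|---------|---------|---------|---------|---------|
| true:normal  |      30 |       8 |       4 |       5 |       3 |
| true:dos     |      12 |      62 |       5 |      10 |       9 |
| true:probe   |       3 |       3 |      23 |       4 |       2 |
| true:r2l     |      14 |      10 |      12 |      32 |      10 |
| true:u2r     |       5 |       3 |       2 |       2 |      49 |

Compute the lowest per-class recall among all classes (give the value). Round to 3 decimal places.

0.410

Per-class recall (TP/(TP+FN)):
  normal: TP=30, FN=8+4+5+3=20 → 30/50 = 0.6000
  dos: TP=62, FN=12+5+10+9=36 → 62/98 = 0.6327
  probe: TP=23, FN=3+3+4+2=12 → 23/35 = 0.6571
  r2l: TP=32, FN=14+10+12+10=46 → 32/78 = 0.4103
  u2r: TP=49, FN=5+3+2+2=12 → 49/61 = 0.8033
Lowest is class 'r2l' with recall = 0.410.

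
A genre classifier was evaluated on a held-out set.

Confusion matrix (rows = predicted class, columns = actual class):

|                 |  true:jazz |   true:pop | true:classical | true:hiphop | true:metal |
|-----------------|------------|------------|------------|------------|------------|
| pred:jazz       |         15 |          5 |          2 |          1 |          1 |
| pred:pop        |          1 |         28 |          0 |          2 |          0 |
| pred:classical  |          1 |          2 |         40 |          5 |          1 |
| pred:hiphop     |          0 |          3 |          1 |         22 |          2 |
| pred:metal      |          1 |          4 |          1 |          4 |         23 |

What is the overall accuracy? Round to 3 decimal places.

Accuracy = trace / total = (15+28+40+22+23=128) / 165 = 128/165 = 0.776

0.776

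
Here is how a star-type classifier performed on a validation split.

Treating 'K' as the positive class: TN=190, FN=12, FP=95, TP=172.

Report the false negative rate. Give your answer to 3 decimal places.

0.065

FNR = FN/(FN+TP) = 12/(12+172) = 0.065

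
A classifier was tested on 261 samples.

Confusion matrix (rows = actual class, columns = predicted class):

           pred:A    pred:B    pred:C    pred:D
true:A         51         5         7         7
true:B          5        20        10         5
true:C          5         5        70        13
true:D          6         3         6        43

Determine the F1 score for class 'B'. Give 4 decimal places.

0.5479

Take TP from the diagonal, FP from the rest of the 'B' prediction marginal, FN from the rest of the 'B' actual marginal.
F1 score = 2·TP/(2·TP+FP+FN).
B: TP=20, FP=5+5+3=13, FN=5+10+5=20 → 40/73 = 0.54795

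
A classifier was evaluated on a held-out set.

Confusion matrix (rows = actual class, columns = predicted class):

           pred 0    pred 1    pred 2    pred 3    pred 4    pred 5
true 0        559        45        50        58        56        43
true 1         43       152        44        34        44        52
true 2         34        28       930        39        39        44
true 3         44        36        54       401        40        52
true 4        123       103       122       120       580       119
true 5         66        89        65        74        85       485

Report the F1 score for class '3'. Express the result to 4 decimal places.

0.5928

Treat '3' as positive and all other classes as negative.
F1 score = 2·TP/(2·TP+FP+FN).
3: TP=401, FP=58+34+39+120+74=325, FN=44+36+54+40+52=226 → 802/1353 = 0.59276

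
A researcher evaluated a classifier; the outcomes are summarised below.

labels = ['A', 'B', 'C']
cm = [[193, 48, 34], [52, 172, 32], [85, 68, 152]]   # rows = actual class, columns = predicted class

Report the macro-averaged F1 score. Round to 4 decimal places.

0.6172

Per-class F1 score (2·TP/(2·TP+FP+FN)):
  A: TP=193, FP=52+85=137, FN=48+34=82 → 386/605 = 0.63802
  B: TP=172, FP=48+68=116, FN=52+32=84 → 344/544 = 0.63235
  C: TP=152, FP=34+32=66, FN=85+68=153 → 304/523 = 0.58126
Macro-F1 score = mean = (0.63802 + 0.63235 + 0.58126) / 3 = 0.6172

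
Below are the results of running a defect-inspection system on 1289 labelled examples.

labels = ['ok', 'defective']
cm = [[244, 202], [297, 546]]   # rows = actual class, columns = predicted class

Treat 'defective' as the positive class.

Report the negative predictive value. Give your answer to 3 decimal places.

0.451

NPV = TN/(TN+FN) = 244/(244+297) = 0.451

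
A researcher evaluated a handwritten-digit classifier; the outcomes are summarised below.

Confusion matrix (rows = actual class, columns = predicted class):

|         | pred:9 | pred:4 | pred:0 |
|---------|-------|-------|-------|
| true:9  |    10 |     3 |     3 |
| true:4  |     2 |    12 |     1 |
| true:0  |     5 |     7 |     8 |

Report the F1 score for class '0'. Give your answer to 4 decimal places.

0.5000

F1 score = 2·TP/(2·TP+FP+FN).
0: TP=8, FP=3+1=4, FN=5+7=12 → 16/32 = 0.50000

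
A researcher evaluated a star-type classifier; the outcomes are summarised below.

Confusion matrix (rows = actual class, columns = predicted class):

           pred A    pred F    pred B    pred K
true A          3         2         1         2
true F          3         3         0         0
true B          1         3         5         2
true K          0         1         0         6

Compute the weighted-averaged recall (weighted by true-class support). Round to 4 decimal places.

0.5313

Per-class recall (TP/(TP+FN)):
  A: TP=3, FN=2+1+2=5 → 3/8 = 0.37500
  F: TP=3, FN=3+0+0=3 → 3/6 = 0.50000
  B: TP=5, FN=1+3+2=6 → 5/11 = 0.45455
  K: TP=6, FN=0+1+0=1 → 6/7 = 0.85714
Weighted-recall = Σ (supportᵢ/N)·recallᵢ with N=32: (8/32)·0.37500 + (6/32)·0.50000 + (11/32)·0.45455 + (7/32)·0.85714 = 0.5313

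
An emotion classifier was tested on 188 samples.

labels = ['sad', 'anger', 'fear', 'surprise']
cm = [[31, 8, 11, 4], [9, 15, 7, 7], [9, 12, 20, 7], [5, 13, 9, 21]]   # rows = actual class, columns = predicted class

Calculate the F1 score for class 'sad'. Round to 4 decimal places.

One-vs-rest for 'sad': TP = diagonal; FP = other classes predicted 'sad'; FN = 'sad' predicted as other.
F1 score = 2·TP/(2·TP+FP+FN).
sad: TP=31, FP=9+9+5=23, FN=8+11+4=23 → 62/108 = 0.57407

0.5741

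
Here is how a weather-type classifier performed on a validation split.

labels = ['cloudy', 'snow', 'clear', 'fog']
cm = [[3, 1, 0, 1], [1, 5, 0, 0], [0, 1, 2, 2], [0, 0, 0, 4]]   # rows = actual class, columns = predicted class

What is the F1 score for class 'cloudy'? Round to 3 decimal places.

0.667

Treat 'cloudy' as positive and all other classes as negative.
F1 score = 2·TP/(2·TP+FP+FN).
cloudy: TP=3, FP=1+0+0=1, FN=1+0+1=2 → 6/9 = 0.6667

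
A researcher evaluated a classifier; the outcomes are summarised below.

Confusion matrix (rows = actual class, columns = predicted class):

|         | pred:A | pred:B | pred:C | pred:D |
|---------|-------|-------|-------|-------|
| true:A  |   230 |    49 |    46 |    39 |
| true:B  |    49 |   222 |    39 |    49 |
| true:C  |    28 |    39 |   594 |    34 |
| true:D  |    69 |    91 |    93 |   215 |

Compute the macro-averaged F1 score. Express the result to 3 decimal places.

0.637

Per-class F1 score (2·TP/(2·TP+FP+FN)):
  A: TP=230, FP=49+28+69=146, FN=49+46+39=134 → 460/740 = 0.6216
  B: TP=222, FP=49+39+91=179, FN=49+39+49=137 → 444/760 = 0.5842
  C: TP=594, FP=46+39+93=178, FN=28+39+34=101 → 1188/1467 = 0.8098
  D: TP=215, FP=39+49+34=122, FN=69+91+93=253 → 430/805 = 0.5342
Macro-F1 score = mean = (0.6216 + 0.5842 + 0.8098 + 0.5342) / 4 = 0.637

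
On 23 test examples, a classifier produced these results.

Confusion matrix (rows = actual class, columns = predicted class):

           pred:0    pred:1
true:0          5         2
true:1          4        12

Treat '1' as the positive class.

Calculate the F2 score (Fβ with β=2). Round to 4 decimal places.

Fβ = (1+β²)·TP / ((1+β²)·TP + β²·FN + FP), with β²=4
= 5·12 / (5·12 + 4·4 + 2) = 0.7692

0.7692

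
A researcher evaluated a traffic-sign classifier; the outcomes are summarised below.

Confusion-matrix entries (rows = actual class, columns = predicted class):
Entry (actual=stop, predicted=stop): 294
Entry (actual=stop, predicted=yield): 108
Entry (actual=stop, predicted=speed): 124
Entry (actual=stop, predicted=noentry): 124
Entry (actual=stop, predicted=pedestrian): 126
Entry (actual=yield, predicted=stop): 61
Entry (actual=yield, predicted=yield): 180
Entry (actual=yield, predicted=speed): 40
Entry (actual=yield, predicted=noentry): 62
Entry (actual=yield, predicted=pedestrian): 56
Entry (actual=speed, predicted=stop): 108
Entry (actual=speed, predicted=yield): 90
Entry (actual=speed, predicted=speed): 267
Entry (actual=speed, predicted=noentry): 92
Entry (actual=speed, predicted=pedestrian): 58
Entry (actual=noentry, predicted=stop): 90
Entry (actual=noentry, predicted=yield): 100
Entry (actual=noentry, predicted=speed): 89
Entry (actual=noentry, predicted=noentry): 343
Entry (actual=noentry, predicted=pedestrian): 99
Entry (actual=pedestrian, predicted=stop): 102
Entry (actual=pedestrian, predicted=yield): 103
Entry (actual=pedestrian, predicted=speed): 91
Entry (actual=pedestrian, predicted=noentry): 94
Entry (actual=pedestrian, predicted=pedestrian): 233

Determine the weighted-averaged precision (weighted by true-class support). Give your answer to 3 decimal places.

0.428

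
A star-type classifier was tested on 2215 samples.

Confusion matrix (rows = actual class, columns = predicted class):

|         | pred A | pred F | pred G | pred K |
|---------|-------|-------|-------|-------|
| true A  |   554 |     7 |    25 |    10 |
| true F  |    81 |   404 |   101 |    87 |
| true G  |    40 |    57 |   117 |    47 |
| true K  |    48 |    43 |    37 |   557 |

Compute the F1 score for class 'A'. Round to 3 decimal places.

0.840

One-vs-rest for 'A': TP = diagonal; FP = other classes predicted 'A'; FN = 'A' predicted as other.
F1 score = 2·TP/(2·TP+FP+FN).
A: TP=554, FP=81+40+48=169, FN=7+25+10=42 → 1108/1319 = 0.8400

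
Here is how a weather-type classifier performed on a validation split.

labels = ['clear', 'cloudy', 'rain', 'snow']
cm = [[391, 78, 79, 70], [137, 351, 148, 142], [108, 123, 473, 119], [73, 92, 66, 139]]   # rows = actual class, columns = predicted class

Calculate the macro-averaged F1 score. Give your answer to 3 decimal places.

0.502

Per-class F1 score (2·TP/(2·TP+FP+FN)):
  clear: TP=391, FP=137+108+73=318, FN=78+79+70=227 → 782/1327 = 0.5893
  cloudy: TP=351, FP=78+123+92=293, FN=137+148+142=427 → 702/1422 = 0.4937
  rain: TP=473, FP=79+148+66=293, FN=108+123+119=350 → 946/1589 = 0.5953
  snow: TP=139, FP=70+142+119=331, FN=73+92+66=231 → 278/840 = 0.3310
Macro-F1 score = mean = (0.5893 + 0.4937 + 0.5953 + 0.3310) / 4 = 0.502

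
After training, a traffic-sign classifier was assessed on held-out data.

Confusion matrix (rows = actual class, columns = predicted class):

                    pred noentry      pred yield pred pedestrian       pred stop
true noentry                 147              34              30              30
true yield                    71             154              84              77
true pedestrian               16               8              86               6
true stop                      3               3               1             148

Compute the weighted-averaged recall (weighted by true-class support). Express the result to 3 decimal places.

Per-class recall (TP/(TP+FN)):
  noentry: TP=147, FN=34+30+30=94 → 147/241 = 0.6100
  yield: TP=154, FN=71+84+77=232 → 154/386 = 0.3990
  pedestrian: TP=86, FN=16+8+6=30 → 86/116 = 0.7414
  stop: TP=148, FN=3+3+1=7 → 148/155 = 0.9548
Weighted-recall = Σ (supportᵢ/N)·recallᵢ with N=898: (241/898)·0.6100 + (386/898)·0.3990 + (116/898)·0.7414 + (155/898)·0.9548 = 0.596

0.596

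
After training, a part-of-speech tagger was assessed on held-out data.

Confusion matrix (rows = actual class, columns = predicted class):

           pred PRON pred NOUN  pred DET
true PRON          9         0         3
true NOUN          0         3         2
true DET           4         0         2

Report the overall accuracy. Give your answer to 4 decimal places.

Accuracy = trace / total = (9+3+2=14) / 23 = 14/23 = 0.6087

0.6087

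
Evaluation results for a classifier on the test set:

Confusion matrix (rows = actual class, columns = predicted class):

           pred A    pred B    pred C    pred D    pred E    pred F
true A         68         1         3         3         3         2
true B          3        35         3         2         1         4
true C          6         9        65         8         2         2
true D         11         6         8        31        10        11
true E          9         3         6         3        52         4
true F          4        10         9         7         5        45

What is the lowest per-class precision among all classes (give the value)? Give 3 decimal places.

Per-class precision (TP/(TP+FP)):
  A: TP=68, FP=3+6+11+9+4=33 → 68/101 = 0.6733
  B: TP=35, FP=1+9+6+3+10=29 → 35/64 = 0.5469
  C: TP=65, FP=3+3+8+6+9=29 → 65/94 = 0.6915
  D: TP=31, FP=3+2+8+3+7=23 → 31/54 = 0.5741
  E: TP=52, FP=3+1+2+10+5=21 → 52/73 = 0.7123
  F: TP=45, FP=2+4+2+11+4=23 → 45/68 = 0.6618
Lowest is class 'B' with precision = 0.547.

0.547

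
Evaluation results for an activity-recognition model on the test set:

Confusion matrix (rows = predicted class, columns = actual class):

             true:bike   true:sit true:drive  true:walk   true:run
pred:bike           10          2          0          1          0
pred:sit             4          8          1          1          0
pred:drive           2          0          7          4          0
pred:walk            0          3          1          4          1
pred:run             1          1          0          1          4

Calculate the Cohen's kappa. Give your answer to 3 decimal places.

Observed agreement pₒ = trace/N = 33/56 = 0.5893
Expected agreement pₑ = Σ (rowᵢ·colᵢ)/N² = (17·13 + 14·14 + 9·13 + 11·9 + 5·7)/56² = 0.2130
κ = (pₒ − pₑ)/(1 − pₑ) = (0.5893 − 0.2130)/(1 − 0.2130) = 0.478

0.478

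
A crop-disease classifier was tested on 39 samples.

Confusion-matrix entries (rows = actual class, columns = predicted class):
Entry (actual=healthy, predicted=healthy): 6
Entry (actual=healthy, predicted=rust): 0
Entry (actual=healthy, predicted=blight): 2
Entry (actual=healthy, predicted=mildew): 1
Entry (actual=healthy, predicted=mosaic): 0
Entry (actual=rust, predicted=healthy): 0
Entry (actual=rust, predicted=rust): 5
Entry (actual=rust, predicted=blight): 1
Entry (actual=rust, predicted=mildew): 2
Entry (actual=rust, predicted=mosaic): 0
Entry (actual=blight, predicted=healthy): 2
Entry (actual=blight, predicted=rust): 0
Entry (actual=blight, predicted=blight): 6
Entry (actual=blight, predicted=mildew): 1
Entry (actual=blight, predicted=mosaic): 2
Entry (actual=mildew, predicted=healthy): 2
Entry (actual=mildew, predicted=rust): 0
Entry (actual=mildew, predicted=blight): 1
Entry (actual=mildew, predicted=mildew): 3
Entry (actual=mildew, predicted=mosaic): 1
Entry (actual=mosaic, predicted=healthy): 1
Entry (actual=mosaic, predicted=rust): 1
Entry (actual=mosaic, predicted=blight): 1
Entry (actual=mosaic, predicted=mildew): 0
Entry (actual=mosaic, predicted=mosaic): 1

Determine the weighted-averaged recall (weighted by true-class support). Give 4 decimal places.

0.5385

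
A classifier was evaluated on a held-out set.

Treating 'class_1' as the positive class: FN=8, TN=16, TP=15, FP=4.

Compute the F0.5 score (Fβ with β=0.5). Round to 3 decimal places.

Fβ = (1+β²)·TP / ((1+β²)·TP + β²·FN + FP), with β²=1/4
= 1.25·15 / (1.25·15 + 0.25·8 + 4) = 0.758

0.758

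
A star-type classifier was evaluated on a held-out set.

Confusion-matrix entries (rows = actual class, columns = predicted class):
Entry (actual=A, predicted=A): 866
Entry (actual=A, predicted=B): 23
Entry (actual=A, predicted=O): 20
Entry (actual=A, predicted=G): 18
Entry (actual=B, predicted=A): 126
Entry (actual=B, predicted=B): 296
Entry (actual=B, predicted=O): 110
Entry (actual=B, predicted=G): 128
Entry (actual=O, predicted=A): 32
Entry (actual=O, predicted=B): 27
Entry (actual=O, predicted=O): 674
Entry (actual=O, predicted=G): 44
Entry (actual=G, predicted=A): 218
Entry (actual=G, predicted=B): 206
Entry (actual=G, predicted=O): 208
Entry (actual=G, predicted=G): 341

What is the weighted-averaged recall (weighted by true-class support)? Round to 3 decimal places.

Per-class recall (TP/(TP+FN)):
  A: TP=866, FN=23+20+18=61 → 866/927 = 0.9342
  B: TP=296, FN=126+110+128=364 → 296/660 = 0.4485
  O: TP=674, FN=32+27+44=103 → 674/777 = 0.8674
  G: TP=341, FN=218+206+208=632 → 341/973 = 0.3505
Weighted-recall = Σ (supportᵢ/N)·recallᵢ with N=3337: (927/3337)·0.9342 + (660/3337)·0.4485 + (777/3337)·0.8674 + (973/3337)·0.3505 = 0.652

0.652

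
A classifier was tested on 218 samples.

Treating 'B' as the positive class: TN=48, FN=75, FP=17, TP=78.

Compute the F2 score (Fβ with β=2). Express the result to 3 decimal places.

Fβ = (1+β²)·TP / ((1+β²)·TP + β²·FN + FP), with β²=4
= 5·78 / (5·78 + 4·75 + 17) = 0.552

0.552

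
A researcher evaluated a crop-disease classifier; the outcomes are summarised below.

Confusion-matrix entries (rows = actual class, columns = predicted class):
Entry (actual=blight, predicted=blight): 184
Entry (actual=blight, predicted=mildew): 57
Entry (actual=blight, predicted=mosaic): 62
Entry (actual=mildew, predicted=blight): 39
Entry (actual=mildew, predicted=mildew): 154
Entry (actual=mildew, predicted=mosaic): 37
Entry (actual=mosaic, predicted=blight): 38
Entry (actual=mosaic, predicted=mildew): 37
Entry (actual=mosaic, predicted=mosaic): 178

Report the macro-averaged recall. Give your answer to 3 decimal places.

Per-class recall (TP/(TP+FN)):
  blight: TP=184, FN=57+62=119 → 184/303 = 0.6073
  mildew: TP=154, FN=39+37=76 → 154/230 = 0.6696
  mosaic: TP=178, FN=38+37=75 → 178/253 = 0.7036
Macro-recall = mean = (0.6073 + 0.6696 + 0.7036) / 3 = 0.660

0.660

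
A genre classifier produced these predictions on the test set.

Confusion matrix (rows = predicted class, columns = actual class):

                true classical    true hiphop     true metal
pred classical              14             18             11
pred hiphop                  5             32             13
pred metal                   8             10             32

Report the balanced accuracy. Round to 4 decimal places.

Balanced accuracy = mean of per-class recall.
  classical: recall = 14/27 = 0.51852
  hiphop: recall = 32/60 = 0.53333
  metal: recall = 32/56 = 0.57143
Mean = (0.51852 + 0.53333 + 0.57143) / 3 = 0.5411

0.5411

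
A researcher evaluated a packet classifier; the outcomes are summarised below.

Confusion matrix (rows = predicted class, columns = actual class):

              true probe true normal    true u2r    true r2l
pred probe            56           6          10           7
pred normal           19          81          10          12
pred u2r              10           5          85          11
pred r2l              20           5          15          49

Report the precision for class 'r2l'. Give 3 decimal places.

0.551

precision = TP/(TP+FP).
r2l: TP=49, FP=20+5+15=40 → 49/89 = 0.5506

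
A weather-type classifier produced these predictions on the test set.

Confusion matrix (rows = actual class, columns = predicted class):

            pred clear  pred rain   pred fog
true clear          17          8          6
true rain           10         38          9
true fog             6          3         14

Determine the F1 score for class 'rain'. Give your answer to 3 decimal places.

0.717

Treat 'rain' as positive and all other classes as negative.
F1 score = 2·TP/(2·TP+FP+FN).
rain: TP=38, FP=8+3=11, FN=10+9=19 → 76/106 = 0.7170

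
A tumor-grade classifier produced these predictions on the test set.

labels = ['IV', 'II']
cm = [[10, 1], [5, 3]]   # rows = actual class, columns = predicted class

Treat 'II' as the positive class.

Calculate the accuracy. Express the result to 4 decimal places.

Accuracy = (TP+TN)/N = (3+10)/19 = 0.6842

0.6842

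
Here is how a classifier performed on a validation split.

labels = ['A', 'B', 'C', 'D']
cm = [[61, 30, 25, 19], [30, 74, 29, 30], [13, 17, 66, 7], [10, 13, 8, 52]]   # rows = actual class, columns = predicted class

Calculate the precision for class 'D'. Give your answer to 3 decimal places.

precision = TP/(TP+FP).
D: TP=52, FP=19+30+7=56 → 52/108 = 0.4815

0.481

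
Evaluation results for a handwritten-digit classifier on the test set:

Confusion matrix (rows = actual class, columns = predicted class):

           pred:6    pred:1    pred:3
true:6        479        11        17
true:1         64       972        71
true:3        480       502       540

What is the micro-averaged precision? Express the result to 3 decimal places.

Micro-averaging pools counts across classes: ΣTP=1991, ΣFP=1145, ΣFN=1145.
Micro-precision = TP/(TP+FP) on pooled counts = 0.635 (equals overall accuracy in single-label multiclass).

0.635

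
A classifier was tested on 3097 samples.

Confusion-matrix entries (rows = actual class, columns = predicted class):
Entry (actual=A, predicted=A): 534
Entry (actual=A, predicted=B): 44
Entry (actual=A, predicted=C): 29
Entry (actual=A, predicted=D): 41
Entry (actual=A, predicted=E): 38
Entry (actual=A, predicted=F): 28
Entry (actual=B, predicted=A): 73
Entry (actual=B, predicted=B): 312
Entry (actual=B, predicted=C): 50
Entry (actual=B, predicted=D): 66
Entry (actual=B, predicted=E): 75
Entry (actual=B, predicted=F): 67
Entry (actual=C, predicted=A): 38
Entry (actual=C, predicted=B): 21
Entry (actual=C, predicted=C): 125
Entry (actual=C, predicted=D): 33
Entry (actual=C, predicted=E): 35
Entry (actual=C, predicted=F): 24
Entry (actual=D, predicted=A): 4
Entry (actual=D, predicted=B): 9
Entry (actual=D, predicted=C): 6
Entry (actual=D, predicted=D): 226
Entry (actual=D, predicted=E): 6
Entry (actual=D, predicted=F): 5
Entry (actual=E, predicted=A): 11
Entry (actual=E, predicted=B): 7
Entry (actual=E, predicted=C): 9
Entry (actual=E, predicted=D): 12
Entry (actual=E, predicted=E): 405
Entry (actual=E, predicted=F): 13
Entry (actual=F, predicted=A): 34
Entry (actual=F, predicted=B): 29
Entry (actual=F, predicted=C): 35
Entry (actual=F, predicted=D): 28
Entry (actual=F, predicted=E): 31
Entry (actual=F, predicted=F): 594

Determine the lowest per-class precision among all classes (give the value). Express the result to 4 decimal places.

0.4921

Per-class precision (TP/(TP+FP)):
  A: TP=534, FP=73+38+4+11+34=160 → 534/694 = 0.76945
  B: TP=312, FP=44+21+9+7+29=110 → 312/422 = 0.73934
  C: TP=125, FP=29+50+6+9+35=129 → 125/254 = 0.49213
  D: TP=226, FP=41+66+33+12+28=180 → 226/406 = 0.55665
  E: TP=405, FP=38+75+35+6+31=185 → 405/590 = 0.68644
  F: TP=594, FP=28+67+24+5+13=137 → 594/731 = 0.81259
Lowest is class 'C' with precision = 0.4921.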